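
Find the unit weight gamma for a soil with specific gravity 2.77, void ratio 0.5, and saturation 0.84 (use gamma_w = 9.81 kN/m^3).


Using gamma = gamma_w * (Gs + S*e) / (1 + e)
Numerator: Gs + S*e = 2.77 + 0.84*0.5 = 3.19
Denominator: 1 + e = 1 + 0.5 = 1.5
gamma = 9.81 * 3.19 / 1.5
gamma = 20.863 kN/m^3


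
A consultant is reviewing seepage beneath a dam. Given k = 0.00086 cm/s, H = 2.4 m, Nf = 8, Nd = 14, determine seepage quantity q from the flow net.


Convert k to m/s for unit consistency with H:
k = 0.00086 cm/s = 0.00086 / 100 m/s = 8.6e-06 m/s
Using q = k * H * Nf / Nd
Nf / Nd = 8 / 14 = 0.5714
q = 8.6e-06 * 2.4 * 0.5714
q = 1.179e-05 m^3/s per m


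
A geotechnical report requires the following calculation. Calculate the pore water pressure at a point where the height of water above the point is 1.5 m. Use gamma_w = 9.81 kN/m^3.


Result: 14.71 kPa

Derivation:
Using u = gamma_w * h_w
u = 9.81 * 1.5
u = 14.71 kPa


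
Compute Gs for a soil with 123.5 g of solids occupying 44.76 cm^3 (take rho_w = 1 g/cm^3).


Using Gs = m_s / (V_s * rho_w)
Since rho_w = 1 g/cm^3:
Gs = 123.5 / 44.76
Gs = 2.759


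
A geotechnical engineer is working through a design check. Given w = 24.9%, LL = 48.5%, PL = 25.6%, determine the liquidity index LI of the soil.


Result: -0.031

Derivation:
First compute the plasticity index:
PI = LL - PL = 48.5 - 25.6 = 22.9
Then compute the liquidity index:
LI = (w - PL) / PI
LI = (24.9 - 25.6) / 22.9
LI = -0.031


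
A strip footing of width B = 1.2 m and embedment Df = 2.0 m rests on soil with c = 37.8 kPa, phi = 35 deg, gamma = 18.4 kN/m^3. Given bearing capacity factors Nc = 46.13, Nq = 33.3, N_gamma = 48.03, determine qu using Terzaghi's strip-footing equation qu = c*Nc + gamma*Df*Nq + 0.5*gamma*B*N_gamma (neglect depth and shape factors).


Result: 3499.41 kPa

Derivation:
Compute qu = c*Nc + gamma*Df*Nq + 0.5*gamma*B*N_gamma
Term 1: 37.8 * 46.13 = 1743.714
Term 2: 18.4 * 2.0 * 33.3 = 1225.44
Term 3: 0.5 * 18.4 * 1.2 * 48.03 = 530.2512
qu = 1743.714 + 1225.44 + 530.2512
qu = 3499.41 kPa


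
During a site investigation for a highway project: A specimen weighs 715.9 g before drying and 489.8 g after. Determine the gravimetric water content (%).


Result: 46.16 %

Derivation:
Using w = (m_wet - m_dry) / m_dry * 100
m_wet - m_dry = 715.9 - 489.8 = 226.1 g
w = 226.1 / 489.8 * 100
w = 46.16 %


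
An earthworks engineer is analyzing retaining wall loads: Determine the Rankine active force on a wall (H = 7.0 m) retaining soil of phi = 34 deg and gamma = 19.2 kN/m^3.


Compute active earth pressure coefficient:
Ka = tan^2(45 - phi/2) = tan^2(28.0) = 0.282715
Compute active force:
Pa = 0.5 * Ka * gamma * H^2
Pa = 0.5 * 0.282715 * 19.2 * 7.0^2
Pa = 132.99 kN/m


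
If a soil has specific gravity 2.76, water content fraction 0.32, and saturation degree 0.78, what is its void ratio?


Using the relation e = Gs * w / S
e = 2.76 * 0.32 / 0.78
e = 1.1323


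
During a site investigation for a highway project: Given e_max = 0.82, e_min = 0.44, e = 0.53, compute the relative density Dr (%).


Result: 76.32 %

Derivation:
Using Dr = (e_max - e) / (e_max - e_min) * 100
e_max - e = 0.82 - 0.53 = 0.29
e_max - e_min = 0.82 - 0.44 = 0.38
Dr = 0.29 / 0.38 * 100
Dr = 76.32 %


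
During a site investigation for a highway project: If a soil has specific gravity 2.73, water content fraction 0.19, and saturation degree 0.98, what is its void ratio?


Using the relation e = Gs * w / S
e = 2.73 * 0.19 / 0.98
e = 0.5293


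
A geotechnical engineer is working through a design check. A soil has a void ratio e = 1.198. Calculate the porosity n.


Using the relation n = e / (1 + e)
n = 1.198 / (1 + 1.198)
n = 1.198 / 2.198
n = 0.545


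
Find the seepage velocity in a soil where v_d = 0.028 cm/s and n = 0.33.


Result: 0.08485 cm/s

Derivation:
Using v_s = v_d / n
v_s = 0.028 / 0.33
v_s = 0.08485 cm/s


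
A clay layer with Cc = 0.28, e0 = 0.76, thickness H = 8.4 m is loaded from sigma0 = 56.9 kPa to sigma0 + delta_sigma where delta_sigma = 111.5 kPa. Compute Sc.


Using Sc = Cc * H / (1 + e0) * log10((sigma0 + delta_sigma) / sigma0)
Stress ratio = (56.9 + 111.5) / 56.9 = 2.95958
log10(2.95958) = 0.47123
Cc * H / (1 + e0) = 0.28 * 8.4 / (1 + 0.76) = 1.33636
Sc = 1.33636 * 0.47123
Sc = 0.6297 m


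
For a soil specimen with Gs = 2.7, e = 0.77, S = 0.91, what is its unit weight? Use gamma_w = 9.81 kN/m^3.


Using gamma = gamma_w * (Gs + S*e) / (1 + e)
Numerator: Gs + S*e = 2.7 + 0.91*0.77 = 3.4007
Denominator: 1 + e = 1 + 0.77 = 1.77
gamma = 9.81 * 3.4007 / 1.77
gamma = 18.848 kN/m^3


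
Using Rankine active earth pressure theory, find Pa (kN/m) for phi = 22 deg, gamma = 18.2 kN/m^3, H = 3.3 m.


Compute active earth pressure coefficient:
Ka = tan^2(45 - phi/2) = tan^2(34.0) = 0.454962
Compute active force:
Pa = 0.5 * Ka * gamma * H^2
Pa = 0.5 * 0.454962 * 18.2 * 3.3^2
Pa = 45.09 kN/m


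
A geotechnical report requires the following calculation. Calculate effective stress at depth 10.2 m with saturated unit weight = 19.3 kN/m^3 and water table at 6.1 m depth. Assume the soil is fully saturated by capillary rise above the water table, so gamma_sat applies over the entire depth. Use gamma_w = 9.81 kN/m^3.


Total stress = gamma_sat * depth
sigma = 19.3 * 10.2 = 196.86 kPa
Pore water pressure u = gamma_w * (depth - d_wt)
u = 9.81 * (10.2 - 6.1) = 40.221 kPa
Effective stress = sigma - u
sigma' = 196.86 - 40.221 = 156.64 kPa


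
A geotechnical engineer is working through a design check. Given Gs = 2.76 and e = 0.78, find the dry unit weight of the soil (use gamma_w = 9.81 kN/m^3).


Result: 15.211 kN/m^3

Derivation:
Using gamma_d = Gs * gamma_w / (1 + e)
gamma_d = 2.76 * 9.81 / (1 + 0.78)
gamma_d = 2.76 * 9.81 / 1.78
gamma_d = 15.211 kN/m^3


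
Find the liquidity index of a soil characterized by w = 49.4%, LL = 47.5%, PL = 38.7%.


First compute the plasticity index:
PI = LL - PL = 47.5 - 38.7 = 8.8
Then compute the liquidity index:
LI = (w - PL) / PI
LI = (49.4 - 38.7) / 8.8
LI = 1.216


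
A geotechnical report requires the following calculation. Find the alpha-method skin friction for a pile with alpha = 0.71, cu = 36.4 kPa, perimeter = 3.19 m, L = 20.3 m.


Result: 1673.58 kN

Derivation:
Using Qs = alpha * cu * perimeter * L
Qs = 0.71 * 36.4 * 3.19 * 20.3
Qs = 1673.58 kN


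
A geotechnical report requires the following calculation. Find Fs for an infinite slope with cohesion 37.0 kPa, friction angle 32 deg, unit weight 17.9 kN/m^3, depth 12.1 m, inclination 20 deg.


Result: 2.248

Derivation:
Using Fs = c / (gamma*H*sin(beta)*cos(beta)) + tan(phi)/tan(beta)
Cohesion contribution = 37.0 / (17.9*12.1*sin(20)*cos(20))
Cohesion contribution = 0.531528
Friction contribution = tan(32)/tan(20) = 1.71681
Fs = 0.531528 + 1.71681
Fs = 2.248


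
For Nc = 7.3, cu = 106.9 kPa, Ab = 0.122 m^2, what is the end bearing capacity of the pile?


Using Qb = Nc * cu * Ab
Qb = 7.3 * 106.9 * 0.122
Qb = 95.21 kN


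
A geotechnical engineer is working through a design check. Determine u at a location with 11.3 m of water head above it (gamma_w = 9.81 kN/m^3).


Using u = gamma_w * h_w
u = 9.81 * 11.3
u = 110.85 kPa


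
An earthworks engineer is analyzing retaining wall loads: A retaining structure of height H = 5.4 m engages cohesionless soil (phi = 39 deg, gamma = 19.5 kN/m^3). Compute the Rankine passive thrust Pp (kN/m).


Compute passive earth pressure coefficient:
Kp = tan^2(45 + phi/2) = tan^2(64.5) = 4.395495
Compute passive force:
Pp = 0.5 * Kp * gamma * H^2
Pp = 0.5 * 4.395495 * 19.5 * 5.4^2
Pp = 1249.68 kN/m


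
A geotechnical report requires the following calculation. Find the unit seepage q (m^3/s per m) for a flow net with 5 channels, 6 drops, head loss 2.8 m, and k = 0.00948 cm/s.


Result: 0.0002212 m^3/s per m

Derivation:
Convert k to m/s for unit consistency with H:
k = 0.00948 cm/s = 0.00948 / 100 m/s = 9.48e-05 m/s
Using q = k * H * Nf / Nd
Nf / Nd = 5 / 6 = 0.8333
q = 9.48e-05 * 2.8 * 0.8333
q = 0.0002212 m^3/s per m


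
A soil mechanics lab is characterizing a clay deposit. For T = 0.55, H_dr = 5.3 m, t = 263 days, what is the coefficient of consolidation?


Result: 0.05874 m^2/day

Derivation:
Using cv = T * H_dr^2 / t
H_dr^2 = 5.3^2 = 28.09
cv = 0.55 * 28.09 / 263
cv = 0.05874 m^2/day


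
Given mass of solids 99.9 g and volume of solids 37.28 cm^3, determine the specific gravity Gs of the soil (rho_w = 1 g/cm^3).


Result: 2.68

Derivation:
Using Gs = m_s / (V_s * rho_w)
Since rho_w = 1 g/cm^3:
Gs = 99.9 / 37.28
Gs = 2.68


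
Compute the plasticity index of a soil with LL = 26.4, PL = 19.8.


Using PI = LL - PL
PI = 26.4 - 19.8
PI = 6.6


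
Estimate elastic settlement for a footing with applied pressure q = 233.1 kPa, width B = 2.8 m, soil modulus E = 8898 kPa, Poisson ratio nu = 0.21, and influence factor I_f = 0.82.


Using Se = q * B * (1 - nu^2) * I_f / E
1 - nu^2 = 1 - 0.21^2 = 0.9559
Se = 233.1 * 2.8 * 0.9559 * 0.82 / 8898
Se = 0.057496 m
Convert to mm: Se = 0.057496 * 1000 = 57.496 mm


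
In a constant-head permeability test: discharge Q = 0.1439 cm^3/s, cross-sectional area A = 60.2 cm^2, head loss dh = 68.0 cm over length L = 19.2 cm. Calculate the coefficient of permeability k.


Result: 0.000675 cm/s

Derivation:
Compute hydraulic gradient:
i = dh / L = 68.0 / 19.2 = 3.54167
Then apply Darcy's law:
k = Q / (A * i)
k = 0.1439 / (60.2 * 3.54167)
k = 0.1439 / 213.208
k = 0.000675 cm/s


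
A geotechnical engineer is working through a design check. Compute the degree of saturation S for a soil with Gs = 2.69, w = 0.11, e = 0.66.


Using S = Gs * w / e
S = 2.69 * 0.11 / 0.66
S = 0.4483


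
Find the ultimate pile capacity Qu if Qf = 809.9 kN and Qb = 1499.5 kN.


Result: 2309.4 kN

Derivation:
Using Qu = Qf + Qb
Qu = 809.9 + 1499.5
Qu = 2309.4 kN


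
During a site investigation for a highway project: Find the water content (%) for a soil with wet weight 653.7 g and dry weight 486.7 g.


Using w = (m_wet - m_dry) / m_dry * 100
m_wet - m_dry = 653.7 - 486.7 = 167.0 g
w = 167.0 / 486.7 * 100
w = 34.31 %


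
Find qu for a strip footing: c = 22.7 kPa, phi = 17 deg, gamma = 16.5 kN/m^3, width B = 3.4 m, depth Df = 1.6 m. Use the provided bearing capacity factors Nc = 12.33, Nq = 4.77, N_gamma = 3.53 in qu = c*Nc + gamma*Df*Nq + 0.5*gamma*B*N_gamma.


Compute qu = c*Nc + gamma*Df*Nq + 0.5*gamma*B*N_gamma
Term 1: 22.7 * 12.33 = 279.891
Term 2: 16.5 * 1.6 * 4.77 = 125.928
Term 3: 0.5 * 16.5 * 3.4 * 3.53 = 99.0165
qu = 279.891 + 125.928 + 99.0165
qu = 504.84 kPa


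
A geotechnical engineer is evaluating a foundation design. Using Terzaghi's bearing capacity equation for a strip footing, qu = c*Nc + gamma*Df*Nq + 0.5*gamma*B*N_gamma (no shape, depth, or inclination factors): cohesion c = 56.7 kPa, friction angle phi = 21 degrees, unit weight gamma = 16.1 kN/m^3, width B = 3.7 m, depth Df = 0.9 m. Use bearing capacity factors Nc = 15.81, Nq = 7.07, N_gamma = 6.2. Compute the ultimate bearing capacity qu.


Result: 1183.54 kPa

Derivation:
Compute qu = c*Nc + gamma*Df*Nq + 0.5*gamma*B*N_gamma
Term 1: 56.7 * 15.81 = 896.427
Term 2: 16.1 * 0.9 * 7.07 = 102.4443
Term 3: 0.5 * 16.1 * 3.7 * 6.2 = 184.667
qu = 896.427 + 102.4443 + 184.667
qu = 1183.54 kPa


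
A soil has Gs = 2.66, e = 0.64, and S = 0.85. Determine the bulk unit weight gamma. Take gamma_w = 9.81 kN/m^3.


Using gamma = gamma_w * (Gs + S*e) / (1 + e)
Numerator: Gs + S*e = 2.66 + 0.85*0.64 = 3.204
Denominator: 1 + e = 1 + 0.64 = 1.64
gamma = 9.81 * 3.204 / 1.64
gamma = 19.165 kN/m^3


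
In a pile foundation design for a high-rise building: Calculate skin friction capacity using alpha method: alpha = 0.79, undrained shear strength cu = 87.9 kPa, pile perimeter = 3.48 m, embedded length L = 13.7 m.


Result: 3310.67 kN

Derivation:
Using Qs = alpha * cu * perimeter * L
Qs = 0.79 * 87.9 * 3.48 * 13.7
Qs = 3310.67 kN


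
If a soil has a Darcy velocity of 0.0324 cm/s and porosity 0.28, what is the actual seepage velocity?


Using v_s = v_d / n
v_s = 0.0324 / 0.28
v_s = 0.11571 cm/s


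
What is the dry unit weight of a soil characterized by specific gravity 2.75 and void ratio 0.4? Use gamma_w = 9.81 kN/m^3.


Using gamma_d = Gs * gamma_w / (1 + e)
gamma_d = 2.75 * 9.81 / (1 + 0.4)
gamma_d = 2.75 * 9.81 / 1.4
gamma_d = 19.27 kN/m^3


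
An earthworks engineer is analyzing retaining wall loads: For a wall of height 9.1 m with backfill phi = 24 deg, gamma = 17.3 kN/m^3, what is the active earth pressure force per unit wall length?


Compute active earth pressure coefficient:
Ka = tan^2(45 - phi/2) = tan^2(33.0) = 0.42173
Compute active force:
Pa = 0.5 * Ka * gamma * H^2
Pa = 0.5 * 0.42173 * 17.3 * 9.1^2
Pa = 302.09 kN/m


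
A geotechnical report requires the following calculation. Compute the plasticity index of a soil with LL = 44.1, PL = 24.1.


Using PI = LL - PL
PI = 44.1 - 24.1
PI = 20.0


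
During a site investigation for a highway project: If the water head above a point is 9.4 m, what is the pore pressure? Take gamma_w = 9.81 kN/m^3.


Result: 92.21 kPa

Derivation:
Using u = gamma_w * h_w
u = 9.81 * 9.4
u = 92.21 kPa


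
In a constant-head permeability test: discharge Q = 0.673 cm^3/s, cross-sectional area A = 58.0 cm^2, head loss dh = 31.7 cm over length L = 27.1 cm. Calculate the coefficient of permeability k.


Result: 0.00992 cm/s

Derivation:
Compute hydraulic gradient:
i = dh / L = 31.7 / 27.1 = 1.16974
Then apply Darcy's law:
k = Q / (A * i)
k = 0.673 / (58.0 * 1.16974)
k = 0.673 / 67.845
k = 0.00992 cm/s


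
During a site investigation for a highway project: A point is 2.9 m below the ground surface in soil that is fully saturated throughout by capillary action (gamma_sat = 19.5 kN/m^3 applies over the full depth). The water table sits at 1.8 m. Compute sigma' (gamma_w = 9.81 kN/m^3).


Total stress = gamma_sat * depth
sigma = 19.5 * 2.9 = 56.55 kPa
Pore water pressure u = gamma_w * (depth - d_wt)
u = 9.81 * (2.9 - 1.8) = 10.791 kPa
Effective stress = sigma - u
sigma' = 56.55 - 10.791 = 45.76 kPa


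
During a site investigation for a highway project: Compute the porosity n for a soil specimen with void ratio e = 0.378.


Using the relation n = e / (1 + e)
n = 0.378 / (1 + 0.378)
n = 0.378 / 1.378
n = 0.2743


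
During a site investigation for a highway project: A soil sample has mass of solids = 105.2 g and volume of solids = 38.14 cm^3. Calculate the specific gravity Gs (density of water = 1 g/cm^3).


Using Gs = m_s / (V_s * rho_w)
Since rho_w = 1 g/cm^3:
Gs = 105.2 / 38.14
Gs = 2.758


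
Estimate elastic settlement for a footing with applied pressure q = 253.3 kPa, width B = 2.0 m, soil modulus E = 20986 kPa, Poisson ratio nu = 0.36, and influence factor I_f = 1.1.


Using Se = q * B * (1 - nu^2) * I_f / E
1 - nu^2 = 1 - 0.36^2 = 0.8704
Se = 253.3 * 2.0 * 0.8704 * 1.1 / 20986
Se = 0.023113 m
Convert to mm: Se = 0.023113 * 1000 = 23.113 mm


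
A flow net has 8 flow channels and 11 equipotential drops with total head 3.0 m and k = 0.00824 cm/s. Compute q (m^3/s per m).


Convert k to m/s for unit consistency with H:
k = 0.00824 cm/s = 0.00824 / 100 m/s = 8.24e-05 m/s
Using q = k * H * Nf / Nd
Nf / Nd = 8 / 11 = 0.7273
q = 8.24e-05 * 3.0 * 0.7273
q = 0.0001798 m^3/s per m


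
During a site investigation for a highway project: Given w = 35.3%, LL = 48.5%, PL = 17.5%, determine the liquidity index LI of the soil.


First compute the plasticity index:
PI = LL - PL = 48.5 - 17.5 = 31.0
Then compute the liquidity index:
LI = (w - PL) / PI
LI = (35.3 - 17.5) / 31.0
LI = 0.574


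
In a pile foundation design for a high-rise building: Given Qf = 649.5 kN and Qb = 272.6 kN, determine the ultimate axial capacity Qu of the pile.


Using Qu = Qf + Qb
Qu = 649.5 + 272.6
Qu = 922.1 kN


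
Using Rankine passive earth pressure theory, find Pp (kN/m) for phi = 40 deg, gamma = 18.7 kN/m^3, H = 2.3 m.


Compute passive earth pressure coefficient:
Kp = tan^2(45 + phi/2) = tan^2(65.0) = 4.59891
Compute passive force:
Pp = 0.5 * Kp * gamma * H^2
Pp = 0.5 * 4.59891 * 18.7 * 2.3^2
Pp = 227.47 kN/m


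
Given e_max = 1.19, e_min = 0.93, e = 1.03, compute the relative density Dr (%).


Using Dr = (e_max - e) / (e_max - e_min) * 100
e_max - e = 1.19 - 1.03 = 0.16
e_max - e_min = 1.19 - 0.93 = 0.26
Dr = 0.16 / 0.26 * 100
Dr = 61.54 %


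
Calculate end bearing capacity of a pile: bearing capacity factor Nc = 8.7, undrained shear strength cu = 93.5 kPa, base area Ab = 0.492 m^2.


Using Qb = Nc * cu * Ab
Qb = 8.7 * 93.5 * 0.492
Qb = 400.22 kN


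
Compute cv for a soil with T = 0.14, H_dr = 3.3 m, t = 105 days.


Using cv = T * H_dr^2 / t
H_dr^2 = 3.3^2 = 10.89
cv = 0.14 * 10.89 / 105
cv = 0.01452 m^2/day


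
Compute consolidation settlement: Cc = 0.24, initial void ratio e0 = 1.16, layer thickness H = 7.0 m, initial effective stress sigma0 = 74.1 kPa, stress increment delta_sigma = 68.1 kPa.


Using Sc = Cc * H / (1 + e0) * log10((sigma0 + delta_sigma) / sigma0)
Stress ratio = (74.1 + 68.1) / 74.1 = 1.91903
log10(1.91903) = 0.283081
Cc * H / (1 + e0) = 0.24 * 7.0 / (1 + 1.16) = 0.777778
Sc = 0.777778 * 0.283081
Sc = 0.2202 m


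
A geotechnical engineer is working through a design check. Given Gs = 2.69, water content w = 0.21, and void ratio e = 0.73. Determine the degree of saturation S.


Result: 0.7738

Derivation:
Using S = Gs * w / e
S = 2.69 * 0.21 / 0.73
S = 0.7738


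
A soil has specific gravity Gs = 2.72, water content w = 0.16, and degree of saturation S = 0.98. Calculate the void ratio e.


Result: 0.4441

Derivation:
Using the relation e = Gs * w / S
e = 2.72 * 0.16 / 0.98
e = 0.4441


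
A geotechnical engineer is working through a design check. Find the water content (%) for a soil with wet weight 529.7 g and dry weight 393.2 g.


Result: 34.72 %

Derivation:
Using w = (m_wet - m_dry) / m_dry * 100
m_wet - m_dry = 529.7 - 393.2 = 136.5 g
w = 136.5 / 393.2 * 100
w = 34.72 %


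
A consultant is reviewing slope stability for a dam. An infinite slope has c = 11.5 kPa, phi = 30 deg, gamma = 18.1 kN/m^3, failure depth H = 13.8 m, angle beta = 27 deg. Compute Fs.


Using Fs = c / (gamma*H*sin(beta)*cos(beta)) + tan(phi)/tan(beta)
Cohesion contribution = 11.5 / (18.1*13.8*sin(27)*cos(27))
Cohesion contribution = 0.113818
Friction contribution = tan(30)/tan(27) = 1.13311
Fs = 0.113818 + 1.13311
Fs = 1.247


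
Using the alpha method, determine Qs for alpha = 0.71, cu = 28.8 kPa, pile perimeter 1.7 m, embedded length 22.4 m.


Using Qs = alpha * cu * perimeter * L
Qs = 0.71 * 28.8 * 1.7 * 22.4
Qs = 778.66 kN


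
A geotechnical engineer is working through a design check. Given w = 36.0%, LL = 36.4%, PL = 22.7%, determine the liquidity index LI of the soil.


First compute the plasticity index:
PI = LL - PL = 36.4 - 22.7 = 13.7
Then compute the liquidity index:
LI = (w - PL) / PI
LI = (36.0 - 22.7) / 13.7
LI = 0.971


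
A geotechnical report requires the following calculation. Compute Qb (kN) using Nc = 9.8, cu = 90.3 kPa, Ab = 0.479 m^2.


Using Qb = Nc * cu * Ab
Qb = 9.8 * 90.3 * 0.479
Qb = 423.89 kN


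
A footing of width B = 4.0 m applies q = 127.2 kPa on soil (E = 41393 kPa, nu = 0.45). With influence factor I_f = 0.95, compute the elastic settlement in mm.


Using Se = q * B * (1 - nu^2) * I_f / E
1 - nu^2 = 1 - 0.45^2 = 0.7975
Se = 127.2 * 4.0 * 0.7975 * 0.95 / 41393
Se = 0.009313 m
Convert to mm: Se = 0.009313 * 1000 = 9.313 mm


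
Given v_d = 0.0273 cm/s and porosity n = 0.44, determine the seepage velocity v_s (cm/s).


Using v_s = v_d / n
v_s = 0.0273 / 0.44
v_s = 0.06205 cm/s


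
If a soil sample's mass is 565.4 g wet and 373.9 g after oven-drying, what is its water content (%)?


Using w = (m_wet - m_dry) / m_dry * 100
m_wet - m_dry = 565.4 - 373.9 = 191.5 g
w = 191.5 / 373.9 * 100
w = 51.22 %


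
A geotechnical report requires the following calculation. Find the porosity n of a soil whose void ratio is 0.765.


Result: 0.4334

Derivation:
Using the relation n = e / (1 + e)
n = 0.765 / (1 + 0.765)
n = 0.765 / 1.765
n = 0.4334


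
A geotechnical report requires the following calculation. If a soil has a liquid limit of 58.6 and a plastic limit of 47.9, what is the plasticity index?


Result: 10.7

Derivation:
Using PI = LL - PL
PI = 58.6 - 47.9
PI = 10.7


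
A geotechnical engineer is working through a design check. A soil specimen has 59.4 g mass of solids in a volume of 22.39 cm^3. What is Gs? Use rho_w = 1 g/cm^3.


Using Gs = m_s / (V_s * rho_w)
Since rho_w = 1 g/cm^3:
Gs = 59.4 / 22.39
Gs = 2.653


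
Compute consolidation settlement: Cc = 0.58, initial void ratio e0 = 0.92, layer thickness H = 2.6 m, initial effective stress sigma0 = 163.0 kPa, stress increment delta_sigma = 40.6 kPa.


Using Sc = Cc * H / (1 + e0) * log10((sigma0 + delta_sigma) / sigma0)
Stress ratio = (163.0 + 40.6) / 163.0 = 1.24908
log10(1.24908) = 0.0965902
Cc * H / (1 + e0) = 0.58 * 2.6 / (1 + 0.92) = 0.785417
Sc = 0.785417 * 0.0965902
Sc = 0.0759 m


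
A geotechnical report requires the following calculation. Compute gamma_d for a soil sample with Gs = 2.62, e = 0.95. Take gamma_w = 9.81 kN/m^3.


Using gamma_d = Gs * gamma_w / (1 + e)
gamma_d = 2.62 * 9.81 / (1 + 0.95)
gamma_d = 2.62 * 9.81 / 1.95
gamma_d = 13.181 kN/m^3


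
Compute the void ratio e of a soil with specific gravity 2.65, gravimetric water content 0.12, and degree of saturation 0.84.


Using the relation e = Gs * w / S
e = 2.65 * 0.12 / 0.84
e = 0.3786


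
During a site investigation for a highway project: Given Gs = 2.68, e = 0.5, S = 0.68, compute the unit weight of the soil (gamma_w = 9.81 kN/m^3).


Using gamma = gamma_w * (Gs + S*e) / (1 + e)
Numerator: Gs + S*e = 2.68 + 0.68*0.5 = 3.02
Denominator: 1 + e = 1 + 0.5 = 1.5
gamma = 9.81 * 3.02 / 1.5
gamma = 19.751 kN/m^3


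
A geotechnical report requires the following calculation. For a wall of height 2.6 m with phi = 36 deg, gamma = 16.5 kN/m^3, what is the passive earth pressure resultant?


Result: 214.82 kN/m

Derivation:
Compute passive earth pressure coefficient:
Kp = tan^2(45 + phi/2) = tan^2(63.0) = 3.85184
Compute passive force:
Pp = 0.5 * Kp * gamma * H^2
Pp = 0.5 * 3.85184 * 16.5 * 2.6^2
Pp = 214.82 kN/m


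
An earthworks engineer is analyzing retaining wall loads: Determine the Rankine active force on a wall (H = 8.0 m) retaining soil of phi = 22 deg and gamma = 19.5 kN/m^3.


Compute active earth pressure coefficient:
Ka = tan^2(45 - phi/2) = tan^2(34.0) = 0.454962
Compute active force:
Pa = 0.5 * Ka * gamma * H^2
Pa = 0.5 * 0.454962 * 19.5 * 8.0^2
Pa = 283.9 kN/m


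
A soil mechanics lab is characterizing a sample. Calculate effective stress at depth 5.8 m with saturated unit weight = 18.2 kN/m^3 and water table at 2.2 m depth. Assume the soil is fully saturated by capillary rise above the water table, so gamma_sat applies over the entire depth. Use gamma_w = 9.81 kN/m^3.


Total stress = gamma_sat * depth
sigma = 18.2 * 5.8 = 105.56 kPa
Pore water pressure u = gamma_w * (depth - d_wt)
u = 9.81 * (5.8 - 2.2) = 35.316 kPa
Effective stress = sigma - u
sigma' = 105.56 - 35.316 = 70.24 kPa


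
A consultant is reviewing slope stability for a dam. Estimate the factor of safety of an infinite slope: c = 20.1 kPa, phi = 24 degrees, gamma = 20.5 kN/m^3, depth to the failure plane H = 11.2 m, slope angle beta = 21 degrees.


Result: 1.422

Derivation:
Using Fs = c / (gamma*H*sin(beta)*cos(beta)) + tan(phi)/tan(beta)
Cohesion contribution = 20.1 / (20.5*11.2*sin(21)*cos(21))
Cohesion contribution = 0.261664
Friction contribution = tan(24)/tan(21) = 1.15986
Fs = 0.261664 + 1.15986
Fs = 1.422


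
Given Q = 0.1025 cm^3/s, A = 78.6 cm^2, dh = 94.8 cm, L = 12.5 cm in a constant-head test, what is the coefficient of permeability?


Compute hydraulic gradient:
i = dh / L = 94.8 / 12.5 = 7.584
Then apply Darcy's law:
k = Q / (A * i)
k = 0.1025 / (78.6 * 7.584)
k = 0.1025 / 596.102
k = 0.000172 cm/s


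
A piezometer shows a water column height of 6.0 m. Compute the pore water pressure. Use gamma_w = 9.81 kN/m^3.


Using u = gamma_w * h_w
u = 9.81 * 6.0
u = 58.86 kPa


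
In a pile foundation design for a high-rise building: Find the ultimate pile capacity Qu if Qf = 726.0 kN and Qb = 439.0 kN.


Using Qu = Qf + Qb
Qu = 726.0 + 439.0
Qu = 1165.0 kN


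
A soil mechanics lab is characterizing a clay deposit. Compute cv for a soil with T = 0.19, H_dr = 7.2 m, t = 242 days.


Using cv = T * H_dr^2 / t
H_dr^2 = 7.2^2 = 51.84
cv = 0.19 * 51.84 / 242
cv = 0.0407 m^2/day


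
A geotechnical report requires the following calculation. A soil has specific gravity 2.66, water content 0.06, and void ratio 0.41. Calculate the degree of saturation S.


Result: 0.3893

Derivation:
Using S = Gs * w / e
S = 2.66 * 0.06 / 0.41
S = 0.3893


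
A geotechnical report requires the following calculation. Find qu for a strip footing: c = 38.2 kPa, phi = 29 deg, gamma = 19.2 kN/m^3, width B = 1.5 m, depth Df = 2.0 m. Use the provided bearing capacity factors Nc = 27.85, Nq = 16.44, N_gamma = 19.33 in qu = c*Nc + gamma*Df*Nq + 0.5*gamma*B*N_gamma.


Compute qu = c*Nc + gamma*Df*Nq + 0.5*gamma*B*N_gamma
Term 1: 38.2 * 27.85 = 1063.87
Term 2: 19.2 * 2.0 * 16.44 = 631.296
Term 3: 0.5 * 19.2 * 1.5 * 19.33 = 278.352
qu = 1063.87 + 631.296 + 278.352
qu = 1973.52 kPa


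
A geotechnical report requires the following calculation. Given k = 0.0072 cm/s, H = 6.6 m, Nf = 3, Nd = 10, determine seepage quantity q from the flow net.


Convert k to m/s for unit consistency with H:
k = 0.0072 cm/s = 0.0072 / 100 m/s = 7.2e-05 m/s
Using q = k * H * Nf / Nd
Nf / Nd = 3 / 10 = 0.3
q = 7.2e-05 * 6.6 * 0.3
q = 0.0001426 m^3/s per m


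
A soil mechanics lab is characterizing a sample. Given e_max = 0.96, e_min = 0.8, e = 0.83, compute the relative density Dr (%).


Result: 81.25 %

Derivation:
Using Dr = (e_max - e) / (e_max - e_min) * 100
e_max - e = 0.96 - 0.83 = 0.13
e_max - e_min = 0.96 - 0.8 = 0.16
Dr = 0.13 / 0.16 * 100
Dr = 81.25 %


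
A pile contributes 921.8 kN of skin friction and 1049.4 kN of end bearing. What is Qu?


Using Qu = Qf + Qb
Qu = 921.8 + 1049.4
Qu = 1971.2 kN


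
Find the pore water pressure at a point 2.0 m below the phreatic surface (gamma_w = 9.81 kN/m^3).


Using u = gamma_w * h_w
u = 9.81 * 2.0
u = 19.62 kPa


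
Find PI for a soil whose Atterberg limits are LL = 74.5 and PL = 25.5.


Using PI = LL - PL
PI = 74.5 - 25.5
PI = 49.0


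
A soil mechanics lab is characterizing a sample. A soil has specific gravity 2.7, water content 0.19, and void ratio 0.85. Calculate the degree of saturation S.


Using S = Gs * w / e
S = 2.7 * 0.19 / 0.85
S = 0.6035


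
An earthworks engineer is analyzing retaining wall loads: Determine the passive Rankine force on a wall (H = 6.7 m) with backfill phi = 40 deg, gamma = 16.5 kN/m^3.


Compute passive earth pressure coefficient:
Kp = tan^2(45 + phi/2) = tan^2(65.0) = 4.59891
Compute passive force:
Pp = 0.5 * Kp * gamma * H^2
Pp = 0.5 * 4.59891 * 16.5 * 6.7^2
Pp = 1703.17 kN/m


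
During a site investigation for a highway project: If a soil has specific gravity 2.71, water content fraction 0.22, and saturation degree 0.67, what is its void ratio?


Using the relation e = Gs * w / S
e = 2.71 * 0.22 / 0.67
e = 0.8899


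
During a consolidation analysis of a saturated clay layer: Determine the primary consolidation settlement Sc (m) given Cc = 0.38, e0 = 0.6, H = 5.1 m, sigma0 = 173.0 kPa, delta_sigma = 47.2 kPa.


Using Sc = Cc * H / (1 + e0) * log10((sigma0 + delta_sigma) / sigma0)
Stress ratio = (173.0 + 47.2) / 173.0 = 1.27283
log10(1.27283) = 0.104771
Cc * H / (1 + e0) = 0.38 * 5.1 / (1 + 0.6) = 1.21125
Sc = 1.21125 * 0.104771
Sc = 0.1269 m


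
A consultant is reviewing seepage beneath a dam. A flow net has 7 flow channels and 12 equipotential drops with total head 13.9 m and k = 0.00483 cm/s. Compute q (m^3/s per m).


Convert k to m/s for unit consistency with H:
k = 0.00483 cm/s = 0.00483 / 100 m/s = 4.83e-05 m/s
Using q = k * H * Nf / Nd
Nf / Nd = 7 / 12 = 0.5833
q = 4.83e-05 * 13.9 * 0.5833
q = 0.0003916 m^3/s per m


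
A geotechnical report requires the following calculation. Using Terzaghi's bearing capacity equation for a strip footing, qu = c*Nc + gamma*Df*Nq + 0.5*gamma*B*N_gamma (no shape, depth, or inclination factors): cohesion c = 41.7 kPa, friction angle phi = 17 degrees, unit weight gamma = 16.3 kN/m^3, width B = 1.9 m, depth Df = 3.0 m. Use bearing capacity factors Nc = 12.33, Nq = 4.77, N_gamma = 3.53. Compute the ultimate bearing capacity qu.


Compute qu = c*Nc + gamma*Df*Nq + 0.5*gamma*B*N_gamma
Term 1: 41.7 * 12.33 = 514.161
Term 2: 16.3 * 3.0 * 4.77 = 233.253
Term 3: 0.5 * 16.3 * 1.9 * 3.53 = 54.66205
qu = 514.161 + 233.253 + 54.66205
qu = 802.08 kPa


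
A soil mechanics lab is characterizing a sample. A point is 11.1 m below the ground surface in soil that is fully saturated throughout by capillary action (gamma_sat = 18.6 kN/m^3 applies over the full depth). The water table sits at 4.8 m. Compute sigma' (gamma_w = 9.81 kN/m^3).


Total stress = gamma_sat * depth
sigma = 18.6 * 11.1 = 206.46 kPa
Pore water pressure u = gamma_w * (depth - d_wt)
u = 9.81 * (11.1 - 4.8) = 61.803 kPa
Effective stress = sigma - u
sigma' = 206.46 - 61.803 = 144.66 kPa


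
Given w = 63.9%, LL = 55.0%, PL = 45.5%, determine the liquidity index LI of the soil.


First compute the plasticity index:
PI = LL - PL = 55.0 - 45.5 = 9.5
Then compute the liquidity index:
LI = (w - PL) / PI
LI = (63.9 - 45.5) / 9.5
LI = 1.937


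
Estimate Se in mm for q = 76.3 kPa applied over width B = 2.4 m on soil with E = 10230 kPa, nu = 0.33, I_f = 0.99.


Using Se = q * B * (1 - nu^2) * I_f / E
1 - nu^2 = 1 - 0.33^2 = 0.8911
Se = 76.3 * 2.4 * 0.8911 * 0.99 / 10230
Se = 0.015791 m
Convert to mm: Se = 0.015791 * 1000 = 15.791 mm


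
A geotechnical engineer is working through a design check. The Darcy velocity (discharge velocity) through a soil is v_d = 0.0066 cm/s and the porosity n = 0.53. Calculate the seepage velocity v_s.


Result: 0.01245 cm/s

Derivation:
Using v_s = v_d / n
v_s = 0.0066 / 0.53
v_s = 0.01245 cm/s


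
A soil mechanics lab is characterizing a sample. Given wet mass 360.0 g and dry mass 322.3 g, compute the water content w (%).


Using w = (m_wet - m_dry) / m_dry * 100
m_wet - m_dry = 360.0 - 322.3 = 37.7 g
w = 37.7 / 322.3 * 100
w = 11.7 %


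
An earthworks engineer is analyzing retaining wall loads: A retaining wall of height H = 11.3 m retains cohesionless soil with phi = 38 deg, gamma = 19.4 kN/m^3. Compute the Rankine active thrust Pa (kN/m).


Compute active earth pressure coefficient:
Ka = tan^2(45 - phi/2) = tan^2(26.0) = 0.237883
Compute active force:
Pa = 0.5 * Ka * gamma * H^2
Pa = 0.5 * 0.237883 * 19.4 * 11.3^2
Pa = 294.64 kN/m


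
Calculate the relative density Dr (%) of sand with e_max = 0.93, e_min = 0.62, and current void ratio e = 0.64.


Using Dr = (e_max - e) / (e_max - e_min) * 100
e_max - e = 0.93 - 0.64 = 0.29
e_max - e_min = 0.93 - 0.62 = 0.31
Dr = 0.29 / 0.31 * 100
Dr = 93.55 %


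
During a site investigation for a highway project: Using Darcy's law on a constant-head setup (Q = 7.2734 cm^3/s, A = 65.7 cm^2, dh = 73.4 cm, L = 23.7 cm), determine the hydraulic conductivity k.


Compute hydraulic gradient:
i = dh / L = 73.4 / 23.7 = 3.09705
Then apply Darcy's law:
k = Q / (A * i)
k = 7.2734 / (65.7 * 3.09705)
k = 7.2734 / 203.476
k = 0.035746 cm/s


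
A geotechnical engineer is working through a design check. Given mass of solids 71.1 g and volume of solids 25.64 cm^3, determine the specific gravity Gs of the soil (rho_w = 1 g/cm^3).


Using Gs = m_s / (V_s * rho_w)
Since rho_w = 1 g/cm^3:
Gs = 71.1 / 25.64
Gs = 2.773


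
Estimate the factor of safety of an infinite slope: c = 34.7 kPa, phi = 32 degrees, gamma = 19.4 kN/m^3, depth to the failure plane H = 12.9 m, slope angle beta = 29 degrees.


Result: 1.454

Derivation:
Using Fs = c / (gamma*H*sin(beta)*cos(beta)) + tan(phi)/tan(beta)
Cohesion contribution = 34.7 / (19.4*12.9*sin(29)*cos(29))
Cohesion contribution = 0.327
Friction contribution = tan(32)/tan(29) = 1.12729
Fs = 0.327 + 1.12729
Fs = 1.454


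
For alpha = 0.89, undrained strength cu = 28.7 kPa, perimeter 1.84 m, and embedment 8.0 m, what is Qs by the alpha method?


Result: 375.99 kN

Derivation:
Using Qs = alpha * cu * perimeter * L
Qs = 0.89 * 28.7 * 1.84 * 8.0
Qs = 375.99 kN


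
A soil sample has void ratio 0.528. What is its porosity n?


Using the relation n = e / (1 + e)
n = 0.528 / (1 + 0.528)
n = 0.528 / 1.528
n = 0.3455


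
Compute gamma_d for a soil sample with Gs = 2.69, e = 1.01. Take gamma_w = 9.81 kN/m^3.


Result: 13.129 kN/m^3

Derivation:
Using gamma_d = Gs * gamma_w / (1 + e)
gamma_d = 2.69 * 9.81 / (1 + 1.01)
gamma_d = 2.69 * 9.81 / 2.01
gamma_d = 13.129 kN/m^3


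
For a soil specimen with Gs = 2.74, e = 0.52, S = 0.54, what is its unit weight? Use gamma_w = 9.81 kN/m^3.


Result: 19.496 kN/m^3

Derivation:
Using gamma = gamma_w * (Gs + S*e) / (1 + e)
Numerator: Gs + S*e = 2.74 + 0.54*0.52 = 3.0208
Denominator: 1 + e = 1 + 0.52 = 1.52
gamma = 9.81 * 3.0208 / 1.52
gamma = 19.496 kN/m^3


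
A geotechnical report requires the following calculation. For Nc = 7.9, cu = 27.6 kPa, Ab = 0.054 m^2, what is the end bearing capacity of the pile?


Using Qb = Nc * cu * Ab
Qb = 7.9 * 27.6 * 0.054
Qb = 11.77 kN


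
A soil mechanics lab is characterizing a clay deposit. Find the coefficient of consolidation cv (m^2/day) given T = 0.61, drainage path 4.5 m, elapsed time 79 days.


Result: 0.15636 m^2/day

Derivation:
Using cv = T * H_dr^2 / t
H_dr^2 = 4.5^2 = 20.25
cv = 0.61 * 20.25 / 79
cv = 0.15636 m^2/day


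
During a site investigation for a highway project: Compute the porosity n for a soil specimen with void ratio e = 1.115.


Using the relation n = e / (1 + e)
n = 1.115 / (1 + 1.115)
n = 1.115 / 2.115
n = 0.5272


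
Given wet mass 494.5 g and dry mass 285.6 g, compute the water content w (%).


Using w = (m_wet - m_dry) / m_dry * 100
m_wet - m_dry = 494.5 - 285.6 = 208.9 g
w = 208.9 / 285.6 * 100
w = 73.14 %


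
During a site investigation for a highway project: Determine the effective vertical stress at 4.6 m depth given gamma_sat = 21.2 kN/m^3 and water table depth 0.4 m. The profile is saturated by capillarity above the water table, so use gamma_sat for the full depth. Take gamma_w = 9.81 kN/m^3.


Total stress = gamma_sat * depth
sigma = 21.2 * 4.6 = 97.52 kPa
Pore water pressure u = gamma_w * (depth - d_wt)
u = 9.81 * (4.6 - 0.4) = 41.202 kPa
Effective stress = sigma - u
sigma' = 97.52 - 41.202 = 56.32 kPa


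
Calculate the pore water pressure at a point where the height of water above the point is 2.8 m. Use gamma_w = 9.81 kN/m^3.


Using u = gamma_w * h_w
u = 9.81 * 2.8
u = 27.47 kPa


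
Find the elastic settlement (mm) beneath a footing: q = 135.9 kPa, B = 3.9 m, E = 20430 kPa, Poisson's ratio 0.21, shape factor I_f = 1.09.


Result: 27.031 mm

Derivation:
Using Se = q * B * (1 - nu^2) * I_f / E
1 - nu^2 = 1 - 0.21^2 = 0.9559
Se = 135.9 * 3.9 * 0.9559 * 1.09 / 20430
Se = 0.027031 m
Convert to mm: Se = 0.027031 * 1000 = 27.031 mm


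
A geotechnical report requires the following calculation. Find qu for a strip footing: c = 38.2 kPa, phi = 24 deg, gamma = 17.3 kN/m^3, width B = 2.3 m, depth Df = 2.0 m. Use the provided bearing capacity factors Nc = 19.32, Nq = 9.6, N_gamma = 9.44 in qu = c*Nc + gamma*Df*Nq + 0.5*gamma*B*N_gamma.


Compute qu = c*Nc + gamma*Df*Nq + 0.5*gamma*B*N_gamma
Term 1: 38.2 * 19.32 = 738.024
Term 2: 17.3 * 2.0 * 9.6 = 332.16
Term 3: 0.5 * 17.3 * 2.3 * 9.44 = 187.8088
qu = 738.024 + 332.16 + 187.8088
qu = 1257.99 kPa


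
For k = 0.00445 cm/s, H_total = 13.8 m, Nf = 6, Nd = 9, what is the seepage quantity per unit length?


Result: 0.0004094 m^3/s per m

Derivation:
Convert k to m/s for unit consistency with H:
k = 0.00445 cm/s = 0.00445 / 100 m/s = 4.45e-05 m/s
Using q = k * H * Nf / Nd
Nf / Nd = 6 / 9 = 0.6667
q = 4.45e-05 * 13.8 * 0.6667
q = 0.0004094 m^3/s per m


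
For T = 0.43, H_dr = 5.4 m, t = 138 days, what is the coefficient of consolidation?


Using cv = T * H_dr^2 / t
H_dr^2 = 5.4^2 = 29.16
cv = 0.43 * 29.16 / 138
cv = 0.09086 m^2/day


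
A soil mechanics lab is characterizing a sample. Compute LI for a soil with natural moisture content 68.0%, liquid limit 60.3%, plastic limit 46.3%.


Result: 1.55

Derivation:
First compute the plasticity index:
PI = LL - PL = 60.3 - 46.3 = 14.0
Then compute the liquidity index:
LI = (w - PL) / PI
LI = (68.0 - 46.3) / 14.0
LI = 1.55


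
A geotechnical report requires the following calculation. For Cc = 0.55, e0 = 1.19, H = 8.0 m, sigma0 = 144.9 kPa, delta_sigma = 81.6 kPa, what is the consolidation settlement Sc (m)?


Result: 0.3898 m

Derivation:
Using Sc = Cc * H / (1 + e0) * log10((sigma0 + delta_sigma) / sigma0)
Stress ratio = (144.9 + 81.6) / 144.9 = 1.56315
log10(1.56315) = 0.194
Cc * H / (1 + e0) = 0.55 * 8.0 / (1 + 1.19) = 2.00913
Sc = 2.00913 * 0.194
Sc = 0.3898 m


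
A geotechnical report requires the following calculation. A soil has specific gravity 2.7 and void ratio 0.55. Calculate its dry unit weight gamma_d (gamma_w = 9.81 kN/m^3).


Using gamma_d = Gs * gamma_w / (1 + e)
gamma_d = 2.7 * 9.81 / (1 + 0.55)
gamma_d = 2.7 * 9.81 / 1.55
gamma_d = 17.088 kN/m^3


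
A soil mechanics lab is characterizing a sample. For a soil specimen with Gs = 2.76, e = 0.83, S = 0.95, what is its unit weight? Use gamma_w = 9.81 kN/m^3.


Using gamma = gamma_w * (Gs + S*e) / (1 + e)
Numerator: Gs + S*e = 2.76 + 0.95*0.83 = 3.5485
Denominator: 1 + e = 1 + 0.83 = 1.83
gamma = 9.81 * 3.5485 / 1.83
gamma = 19.022 kN/m^3


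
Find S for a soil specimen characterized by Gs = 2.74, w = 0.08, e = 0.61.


Using S = Gs * w / e
S = 2.74 * 0.08 / 0.61
S = 0.3593


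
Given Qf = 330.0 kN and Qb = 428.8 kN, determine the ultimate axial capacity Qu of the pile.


Using Qu = Qf + Qb
Qu = 330.0 + 428.8
Qu = 758.8 kN


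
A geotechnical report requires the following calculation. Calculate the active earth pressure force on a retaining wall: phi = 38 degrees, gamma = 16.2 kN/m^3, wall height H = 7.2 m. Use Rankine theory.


Result: 99.89 kN/m

Derivation:
Compute active earth pressure coefficient:
Ka = tan^2(45 - phi/2) = tan^2(26.0) = 0.237883
Compute active force:
Pa = 0.5 * Ka * gamma * H^2
Pa = 0.5 * 0.237883 * 16.2 * 7.2^2
Pa = 99.89 kN/m


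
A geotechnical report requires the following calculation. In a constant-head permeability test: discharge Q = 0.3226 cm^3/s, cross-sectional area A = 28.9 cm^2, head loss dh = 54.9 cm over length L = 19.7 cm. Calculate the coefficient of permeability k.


Compute hydraulic gradient:
i = dh / L = 54.9 / 19.7 = 2.7868
Then apply Darcy's law:
k = Q / (A * i)
k = 0.3226 / (28.9 * 2.7868)
k = 0.3226 / 80.5386
k = 0.004006 cm/s


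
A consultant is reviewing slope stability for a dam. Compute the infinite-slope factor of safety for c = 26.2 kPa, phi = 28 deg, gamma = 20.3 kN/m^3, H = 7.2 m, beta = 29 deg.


Using Fs = c / (gamma*H*sin(beta)*cos(beta)) + tan(phi)/tan(beta)
Cohesion contribution = 26.2 / (20.3*7.2*sin(29)*cos(29))
Cohesion contribution = 0.422749
Friction contribution = tan(28)/tan(29) = 0.959229
Fs = 0.422749 + 0.959229
Fs = 1.382


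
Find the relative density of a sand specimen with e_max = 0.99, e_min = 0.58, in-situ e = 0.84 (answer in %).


Result: 36.59 %

Derivation:
Using Dr = (e_max - e) / (e_max - e_min) * 100
e_max - e = 0.99 - 0.84 = 0.15
e_max - e_min = 0.99 - 0.58 = 0.41
Dr = 0.15 / 0.41 * 100
Dr = 36.59 %


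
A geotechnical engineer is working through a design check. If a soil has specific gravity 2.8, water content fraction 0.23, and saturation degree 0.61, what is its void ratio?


Using the relation e = Gs * w / S
e = 2.8 * 0.23 / 0.61
e = 1.0557
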